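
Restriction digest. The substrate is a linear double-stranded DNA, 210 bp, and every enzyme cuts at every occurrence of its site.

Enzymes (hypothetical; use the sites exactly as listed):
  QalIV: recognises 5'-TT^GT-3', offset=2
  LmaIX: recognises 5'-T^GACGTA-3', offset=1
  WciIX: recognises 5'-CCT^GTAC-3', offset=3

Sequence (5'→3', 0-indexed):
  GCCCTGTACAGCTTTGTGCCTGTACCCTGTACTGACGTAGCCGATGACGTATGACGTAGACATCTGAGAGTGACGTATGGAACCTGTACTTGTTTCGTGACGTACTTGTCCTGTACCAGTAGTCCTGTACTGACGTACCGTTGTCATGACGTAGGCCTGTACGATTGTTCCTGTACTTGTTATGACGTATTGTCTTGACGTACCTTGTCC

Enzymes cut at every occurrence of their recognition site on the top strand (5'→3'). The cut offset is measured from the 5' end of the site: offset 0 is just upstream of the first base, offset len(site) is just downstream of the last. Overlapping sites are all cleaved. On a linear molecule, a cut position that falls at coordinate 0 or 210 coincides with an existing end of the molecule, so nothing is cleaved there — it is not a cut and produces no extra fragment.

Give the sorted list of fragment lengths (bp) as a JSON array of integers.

[4,5,5,5,5,5,5,5,6,6,6,6,7,7,7,8,8,9,10,10,11,11,12,14,14,19]

Per-enzyme occurrences:
  QalIV TTGT/2: at [13, 89, 105, 140, 164, 176, 189, 204] ⇒ [15, 91, 107, 142, 166, 178, 191, 206]
  LmaIX TGACGTA/1: at [32, 44, 51, 70, 97, 130, 146, 182, 195] ⇒ [33, 45, 52, 71, 98, 131, 147, 183, 196]
  WciIX CCTGTAC/3: at [2, 18, 25, 82, 109, 123, 155, 169] ⇒ [5, 21, 28, 85, 112, 126, 158, 172]

Pooled cuts: [5, 15, 21, 28, 33, 45, 52, 71, 85, 91, 98, 107, 112, 126, 131, 142, 147, 158, 166, 172, 178, 183, 191, 196, 206]

Fragments:
  [0,5): 5 bp
  [5,15): 10 bp
  [15,21): 6 bp
  [21,28): 7 bp
  [28,33): 5 bp
  [33,45): 12 bp
  [45,52): 7 bp
  [52,71): 19 bp
  [71,85): 14 bp
  [85,91): 6 bp
  [91,98): 7 bp
  [98,107): 9 bp
  [107,112): 5 bp
  [112,126): 14 bp
  [126,131): 5 bp
  [131,142): 11 bp
  [142,147): 5 bp
  [147,158): 11 bp
  [158,166): 8 bp
  [166,172): 6 bp
  [172,178): 6 bp
  [178,183): 5 bp
  [183,191): 8 bp
  [191,196): 5 bp
  [196,206): 10 bp
  [206,210): 4 bp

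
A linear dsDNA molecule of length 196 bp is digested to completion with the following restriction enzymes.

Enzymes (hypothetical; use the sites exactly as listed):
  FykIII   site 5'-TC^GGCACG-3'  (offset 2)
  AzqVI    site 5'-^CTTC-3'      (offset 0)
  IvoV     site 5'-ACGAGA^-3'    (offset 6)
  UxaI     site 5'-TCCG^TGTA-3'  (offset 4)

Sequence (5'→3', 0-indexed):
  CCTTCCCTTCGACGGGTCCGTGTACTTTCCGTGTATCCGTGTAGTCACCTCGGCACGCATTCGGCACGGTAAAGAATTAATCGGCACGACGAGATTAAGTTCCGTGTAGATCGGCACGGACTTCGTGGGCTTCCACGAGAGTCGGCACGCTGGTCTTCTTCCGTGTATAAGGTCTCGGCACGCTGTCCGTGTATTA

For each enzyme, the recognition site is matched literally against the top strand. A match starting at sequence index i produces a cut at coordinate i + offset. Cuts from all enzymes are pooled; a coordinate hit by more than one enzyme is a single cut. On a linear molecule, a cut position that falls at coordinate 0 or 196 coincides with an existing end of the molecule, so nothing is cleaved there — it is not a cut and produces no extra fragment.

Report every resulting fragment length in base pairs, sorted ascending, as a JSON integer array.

[1,3,3,5,6,7,8,8,8,9,10,11,11,11,11,12,12,13,13,14,20]

Site scan:
  FykIII TCGGCACG/2: at [49, 60, 80, 110, 141, 174] ⇒ [51, 62, 82, 112, 143, 176]
  AzqVI CTTC/0: at [1, 6, 120, 129, 154, 157] ⇒ [1, 6, 120, 129, 154, 157]
  IvoV ACGAGA/6: at [88, 134] ⇒ [94, 140]
  UxaI TCCGTGTA/4: at [16, 27, 35, 100, 159, 185] ⇒ [20, 31, 39, 104, 163, 189]

All cut coordinates (distinct, sorted): [1, 6, 20, 31, 39, 51, 62, 82, 94, 104, 112, 120, 129, 140, 143, 154, 157, 163, 176, 189]

Fragment lengths:
  [0,1): 1 bp
  [1,6): 5 bp
  [6,20): 14 bp
  [20,31): 11 bp
  [31,39): 8 bp
  [39,51): 12 bp
  [51,62): 11 bp
  [62,82): 20 bp
  [82,94): 12 bp
  [94,104): 10 bp
  [104,112): 8 bp
  [112,120): 8 bp
  [120,129): 9 bp
  [129,140): 11 bp
  [140,143): 3 bp
  [143,154): 11 bp
  [154,157): 3 bp
  [157,163): 6 bp
  [163,176): 13 bp
  [176,189): 13 bp
  [189,196): 7 bp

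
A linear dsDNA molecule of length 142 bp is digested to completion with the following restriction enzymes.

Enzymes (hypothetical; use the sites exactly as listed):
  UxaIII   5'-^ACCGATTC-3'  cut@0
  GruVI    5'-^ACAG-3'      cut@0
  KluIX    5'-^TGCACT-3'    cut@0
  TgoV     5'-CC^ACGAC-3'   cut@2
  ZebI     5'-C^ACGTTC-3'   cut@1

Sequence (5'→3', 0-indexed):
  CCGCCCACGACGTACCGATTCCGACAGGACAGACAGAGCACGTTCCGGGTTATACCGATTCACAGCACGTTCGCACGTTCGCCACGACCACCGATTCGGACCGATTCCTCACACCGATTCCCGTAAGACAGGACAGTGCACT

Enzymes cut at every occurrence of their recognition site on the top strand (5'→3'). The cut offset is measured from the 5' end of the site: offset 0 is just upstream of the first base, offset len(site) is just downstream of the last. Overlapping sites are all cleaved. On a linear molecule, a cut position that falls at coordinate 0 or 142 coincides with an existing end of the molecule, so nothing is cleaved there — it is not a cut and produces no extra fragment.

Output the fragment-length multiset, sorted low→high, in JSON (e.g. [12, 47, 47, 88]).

Site scan:
  UxaIII ACCGATTC/0: at [13, 53, 89, 99, 112] ⇒ [13, 53, 89, 99, 112]
  GruVI ACAG/0: at [23, 28, 32, 61, 127, 132] ⇒ [23, 28, 32, 61, 127, 132]
  KluIX TGCACT/0: at [136] ⇒ [136]
  TgoV CCACGAC/2: at [4, 81] ⇒ [6, 83]
  ZebI CACGTTC/1: at [38, 65, 73] ⇒ [39, 66, 74]

All cut coordinates (distinct, sorted): [6, 13, 23, 28, 32, 39, 53, 61, 66, 74, 83, 89, 99, 112, 127, 132, 136]

Fragment lengths:
  [0,6): 6 bp
  [6,13): 7 bp
  [13,23): 10 bp
  [23,28): 5 bp
  [28,32): 4 bp
  [32,39): 7 bp
  [39,53): 14 bp
  [53,61): 8 bp
  [61,66): 5 bp
  [66,74): 8 bp
  [74,83): 9 bp
  [83,89): 6 bp
  [89,99): 10 bp
  [99,112): 13 bp
  [112,127): 15 bp
  [127,132): 5 bp
  [132,136): 4 bp
  [136,142): 6 bp

[4,4,5,5,5,6,6,6,7,7,8,8,9,10,10,13,14,15]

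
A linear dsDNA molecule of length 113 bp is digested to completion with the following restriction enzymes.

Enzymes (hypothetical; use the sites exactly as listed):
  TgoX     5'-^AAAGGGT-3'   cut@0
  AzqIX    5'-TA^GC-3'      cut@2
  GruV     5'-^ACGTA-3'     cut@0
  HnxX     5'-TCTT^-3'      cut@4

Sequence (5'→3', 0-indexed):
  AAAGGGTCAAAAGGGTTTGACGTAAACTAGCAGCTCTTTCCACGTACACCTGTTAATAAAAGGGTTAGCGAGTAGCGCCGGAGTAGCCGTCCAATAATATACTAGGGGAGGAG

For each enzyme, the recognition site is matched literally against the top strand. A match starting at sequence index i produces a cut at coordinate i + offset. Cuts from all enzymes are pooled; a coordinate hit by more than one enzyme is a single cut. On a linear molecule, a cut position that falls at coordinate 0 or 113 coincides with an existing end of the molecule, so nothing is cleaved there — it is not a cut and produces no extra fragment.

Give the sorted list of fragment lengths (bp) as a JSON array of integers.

[3,7,9,9,9,10,10,11,17,28]

Scan for sites:
  TgoX AAAGGGT/0: at [0, 9, 58] ⇒ [9, 58] (position 0 is a terminus of the linear molecule — no cut)
  AzqIX TAGC/2: at [27, 65, 72, 83] ⇒ [29, 67, 74, 85]
  GruV ACGTA/0: at [19, 41] ⇒ [19, 41]
  HnxX TCTT/4: at [34] ⇒ [38]

All cut coordinates (distinct, sorted): [9, 19, 29, 38, 41, 58, 67, 74, 85]

Fragments:
  [0,9): 9 bp
  [9,19): 10 bp
  [19,29): 10 bp
  [29,38): 9 bp
  [38,41): 3 bp
  [41,58): 17 bp
  [58,67): 9 bp
  [67,74): 7 bp
  [74,85): 11 bp
  [85,113): 28 bp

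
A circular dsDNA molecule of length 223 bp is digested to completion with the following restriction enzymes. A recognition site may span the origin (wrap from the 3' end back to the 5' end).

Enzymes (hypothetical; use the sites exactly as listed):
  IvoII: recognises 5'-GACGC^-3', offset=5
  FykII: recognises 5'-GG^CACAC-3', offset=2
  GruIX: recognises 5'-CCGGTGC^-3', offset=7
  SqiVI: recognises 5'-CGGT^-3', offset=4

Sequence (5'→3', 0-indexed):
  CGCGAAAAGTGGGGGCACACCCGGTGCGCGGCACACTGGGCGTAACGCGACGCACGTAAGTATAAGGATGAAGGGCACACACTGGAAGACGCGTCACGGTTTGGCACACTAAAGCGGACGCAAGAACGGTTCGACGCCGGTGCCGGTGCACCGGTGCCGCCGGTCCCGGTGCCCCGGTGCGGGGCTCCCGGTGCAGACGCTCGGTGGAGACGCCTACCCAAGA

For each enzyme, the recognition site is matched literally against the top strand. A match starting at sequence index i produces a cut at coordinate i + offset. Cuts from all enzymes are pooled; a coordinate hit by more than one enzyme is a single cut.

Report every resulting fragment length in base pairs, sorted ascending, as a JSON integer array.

[2,2,2,2,2,2,2,4,4,4,4,5,6,6,6,6,7,7,8,8,9,10,12,12,13,17,17,22,22]

Per-enzyme occurrences:
  IvoII (GACGC, off=5): starts [48, 87, 116, 132, 195, 208, 221] → cuts [3, 53, 92, 121, 137, 200, 213]
  FykII (GGCACAC, off=2): starts [13, 29, 73, 102] → cuts [15, 31, 75, 104]
  GruIX (CCGGTGC, off=7): starts [20, 136, 142, 150, 165, 173, 187] → cuts [27, 143, 149, 157, 172, 180, 194]
  SqiVI (CGGT, off=4): starts [21, 96, 126, 137, 143, 151, 160, 166, 174, 188, 201] → cuts [25, 100, 130, 141, 147, 155, 164, 170, 178, 192, 205]

All cut coordinates (distinct, sorted): [3, 15, 25, 27, 31, 53, 75, 92, 100, 104, 121, 130, 137, 141, 143, 147, 149, 155, 157, 164, 170, 172, 178, 180, 192, 194, 200, 205, 213]

Fragments:
  3→15: 12 bp
  15→25: 10 bp
  25→27: 2 bp
  27→31: 4 bp
  31→53: 22 bp
  53→75: 22 bp
  75→92: 17 bp
  92→100: 8 bp
  100→104: 4 bp
  104→121: 17 bp
  121→130: 9 bp
  130→137: 7 bp
  137→141: 4 bp
  141→143: 2 bp
  143→147: 4 bp
  147→149: 2 bp
  149→155: 6 bp
  155→157: 2 bp
  157→164: 7 bp
  164→170: 6 bp
  170→172: 2 bp
  172→178: 6 bp
  178→180: 2 bp
  180→192: 12 bp
  192→194: 2 bp
  194→200: 6 bp
  200→205: 5 bp
  205→213: 8 bp
  213→3 (wrap): 223-213+3 = 13 bp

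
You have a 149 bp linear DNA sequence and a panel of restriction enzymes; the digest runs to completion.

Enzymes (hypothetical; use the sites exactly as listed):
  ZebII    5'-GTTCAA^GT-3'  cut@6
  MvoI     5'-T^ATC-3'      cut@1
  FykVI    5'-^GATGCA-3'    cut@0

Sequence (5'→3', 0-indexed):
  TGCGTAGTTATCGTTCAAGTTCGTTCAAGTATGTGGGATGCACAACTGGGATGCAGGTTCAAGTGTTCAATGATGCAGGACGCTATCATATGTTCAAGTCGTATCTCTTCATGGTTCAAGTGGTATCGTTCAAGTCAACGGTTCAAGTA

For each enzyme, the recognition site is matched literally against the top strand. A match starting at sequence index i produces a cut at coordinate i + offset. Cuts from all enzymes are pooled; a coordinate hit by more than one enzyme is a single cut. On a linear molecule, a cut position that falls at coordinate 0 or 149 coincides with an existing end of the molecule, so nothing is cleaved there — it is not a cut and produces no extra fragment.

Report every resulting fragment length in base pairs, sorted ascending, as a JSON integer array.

[3,5,5,8,9,9,9,9,10,13,13,13,13,13,17]

Scan for sites:
  ZebII GTTCAAGT/6: at [12, 22, 56, 91, 113, 127, 140] ⇒ [18, 28, 62, 97, 119, 133, 146]
  MvoI TATC/1: at [8, 83, 101, 123] ⇒ [9, 84, 102, 124]
  FykVI GATGCA/0: at [36, 49, 71] ⇒ [36, 49, 71]

Pooled cuts: [9, 18, 28, 36, 49, 62, 71, 84, 97, 102, 119, 124, 133, 146]

Fragments:
  [0,9): 9 bp
  [9,18): 9 bp
  [18,28): 10 bp
  [28,36): 8 bp
  [36,49): 13 bp
  [49,62): 13 bp
  [62,71): 9 bp
  [71,84): 13 bp
  [84,97): 13 bp
  [97,102): 5 bp
  [102,119): 17 bp
  [119,124): 5 bp
  [124,133): 9 bp
  [133,146): 13 bp
  [146,149): 3 bp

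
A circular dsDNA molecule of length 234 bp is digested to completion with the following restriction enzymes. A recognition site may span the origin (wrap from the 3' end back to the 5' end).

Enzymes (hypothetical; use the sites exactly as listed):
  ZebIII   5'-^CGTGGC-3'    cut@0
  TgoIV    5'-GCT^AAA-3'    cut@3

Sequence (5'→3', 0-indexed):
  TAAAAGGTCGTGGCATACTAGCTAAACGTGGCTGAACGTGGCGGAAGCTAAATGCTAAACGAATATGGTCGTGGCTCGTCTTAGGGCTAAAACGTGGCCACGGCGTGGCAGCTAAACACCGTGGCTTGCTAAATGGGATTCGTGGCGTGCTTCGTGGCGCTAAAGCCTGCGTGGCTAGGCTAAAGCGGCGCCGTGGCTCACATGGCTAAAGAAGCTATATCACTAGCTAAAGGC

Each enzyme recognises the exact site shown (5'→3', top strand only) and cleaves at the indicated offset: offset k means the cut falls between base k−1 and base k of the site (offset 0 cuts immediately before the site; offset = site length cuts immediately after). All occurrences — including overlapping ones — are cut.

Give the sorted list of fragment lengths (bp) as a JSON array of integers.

Site scan:
  ZebIII CGTGGC/0: at [8, 26, 36, 69, 92, 103, 119, 140, 152, 169, 191] ⇒ [8, 26, 36, 69, 92, 103, 119, 140, 152, 169, 191]
  TgoIV GCTAAA/3: at [20, 46, 53, 85, 110, 127, 158, 178, 204, 225, 232] ⇒ [1, 23, 49, 56, 88, 113, 130, 161, 181, 207, 228]

Pooled cuts: [1, 8, 23, 26, 36, 49, 56, 69, 88, 92, 103, 113, 119, 130, 140, 152, 161, 169, 181, 191, 207, 228]

Fragment lengths:
  1→8: 7 bp
  8→23: 15 bp
  23→26: 3 bp
  26→36: 10 bp
  36→49: 13 bp
  49→56: 7 bp
  56→69: 13 bp
  69→88: 19 bp
  88→92: 4 bp
  92→103: 11 bp
  103→113: 10 bp
  113→119: 6 bp
  119→130: 11 bp
  130→140: 10 bp
  140→152: 12 bp
  152→161: 9 bp
  161→169: 8 bp
  169→181: 12 bp
  181→191: 10 bp
  191→207: 16 bp
  207→228: 21 bp
  228→1 (wrap): 234-228+1 = 7 bp

[3,4,6,7,7,7,8,9,10,10,10,10,11,11,12,12,13,13,15,16,19,21]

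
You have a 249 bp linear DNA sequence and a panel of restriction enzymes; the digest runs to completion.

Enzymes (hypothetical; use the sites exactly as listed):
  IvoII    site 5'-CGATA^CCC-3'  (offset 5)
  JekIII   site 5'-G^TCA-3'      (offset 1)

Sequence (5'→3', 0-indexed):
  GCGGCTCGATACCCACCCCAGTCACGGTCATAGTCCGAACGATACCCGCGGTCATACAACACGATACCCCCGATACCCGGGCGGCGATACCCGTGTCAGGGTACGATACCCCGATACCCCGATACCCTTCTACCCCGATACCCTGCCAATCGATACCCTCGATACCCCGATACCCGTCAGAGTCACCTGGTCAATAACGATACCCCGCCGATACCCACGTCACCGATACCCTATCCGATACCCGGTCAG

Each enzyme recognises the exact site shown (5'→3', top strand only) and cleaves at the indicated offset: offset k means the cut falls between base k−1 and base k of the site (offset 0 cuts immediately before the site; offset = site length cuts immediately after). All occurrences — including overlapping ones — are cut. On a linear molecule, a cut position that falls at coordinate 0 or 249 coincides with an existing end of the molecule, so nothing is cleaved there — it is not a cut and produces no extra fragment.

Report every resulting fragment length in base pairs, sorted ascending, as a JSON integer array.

Site scan:
  IvoII CGATACCC/5: at [6, 39, 61, 70, 84, 103, 111, 119, 135, 150, 159, 167, 197, 208, 223, 235] ⇒ [11, 44, 66, 75, 89, 108, 116, 124, 140, 155, 164, 172, 202, 213, 228, 240]
  JekIII GTCA/1: at [20, 26, 50, 94, 175, 181, 189, 218, 244] ⇒ [21, 27, 51, 95, 176, 182, 190, 219, 245]

All cut coordinates (distinct, sorted): [11, 21, 27, 44, 51, 66, 75, 89, 95, 108, 116, 124, 140, 155, 164, 172, 176, 182, 190, 202, 213, 219, 228, 240, 245]

Fragments:
  [0,11): 11 bp
  [11,21): 10 bp
  [21,27): 6 bp
  [27,44): 17 bp
  [44,51): 7 bp
  [51,66): 15 bp
  [66,75): 9 bp
  [75,89): 14 bp
  [89,95): 6 bp
  [95,108): 13 bp
  [108,116): 8 bp
  [116,124): 8 bp
  [124,140): 16 bp
  [140,155): 15 bp
  [155,164): 9 bp
  [164,172): 8 bp
  [172,176): 4 bp
  [176,182): 6 bp
  [182,190): 8 bp
  [190,202): 12 bp
  [202,213): 11 bp
  [213,219): 6 bp
  [219,228): 9 bp
  [228,240): 12 bp
  [240,245): 5 bp
  [245,249): 4 bp

[4,4,5,6,6,6,6,7,8,8,8,8,9,9,9,10,11,11,12,12,13,14,15,15,16,17]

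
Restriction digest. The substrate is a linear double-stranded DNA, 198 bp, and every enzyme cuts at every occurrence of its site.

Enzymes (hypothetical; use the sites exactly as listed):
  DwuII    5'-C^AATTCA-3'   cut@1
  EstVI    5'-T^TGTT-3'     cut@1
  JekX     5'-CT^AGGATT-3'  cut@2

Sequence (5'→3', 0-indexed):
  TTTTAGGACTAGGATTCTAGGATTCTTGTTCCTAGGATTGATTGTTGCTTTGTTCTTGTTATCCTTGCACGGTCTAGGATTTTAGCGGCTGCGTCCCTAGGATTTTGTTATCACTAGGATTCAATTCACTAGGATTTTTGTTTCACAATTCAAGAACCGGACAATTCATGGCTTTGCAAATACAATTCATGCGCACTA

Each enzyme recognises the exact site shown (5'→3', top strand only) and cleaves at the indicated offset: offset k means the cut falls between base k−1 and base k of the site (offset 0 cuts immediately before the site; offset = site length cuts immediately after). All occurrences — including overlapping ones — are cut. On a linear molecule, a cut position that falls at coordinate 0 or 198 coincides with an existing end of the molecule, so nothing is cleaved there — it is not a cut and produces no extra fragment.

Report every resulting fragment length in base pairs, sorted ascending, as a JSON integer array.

[6,7,7,7,8,8,8,8,8,8,9,10,10,15,16,19,21,23]

Scan for sites:
  DwuII (CAATTCA, off=1): starts [121, 145, 161, 182] → cuts [122, 146, 162, 183]
  EstVI (TTGTT, off=1): starts [25, 41, 49, 55, 104, 137] → cuts [26, 42, 50, 56, 105, 138]
  JekX (CTAGGATT, off=2): starts [8, 16, 31, 73, 96, 113, 128] → cuts [10, 18, 33, 75, 98, 115, 130]

All cut coordinates (distinct, sorted): [10, 18, 26, 33, 42, 50, 56, 75, 98, 105, 115, 122, 130, 138, 146, 162, 183]

Fragment lengths:
  [0,10): 10 bp
  [10,18): 8 bp
  [18,26): 8 bp
  [26,33): 7 bp
  [33,42): 9 bp
  [42,50): 8 bp
  [50,56): 6 bp
  [56,75): 19 bp
  [75,98): 23 bp
  [98,105): 7 bp
  [105,115): 10 bp
  [115,122): 7 bp
  [122,130): 8 bp
  [130,138): 8 bp
  [138,146): 8 bp
  [146,162): 16 bp
  [162,183): 21 bp
  [183,198): 15 bp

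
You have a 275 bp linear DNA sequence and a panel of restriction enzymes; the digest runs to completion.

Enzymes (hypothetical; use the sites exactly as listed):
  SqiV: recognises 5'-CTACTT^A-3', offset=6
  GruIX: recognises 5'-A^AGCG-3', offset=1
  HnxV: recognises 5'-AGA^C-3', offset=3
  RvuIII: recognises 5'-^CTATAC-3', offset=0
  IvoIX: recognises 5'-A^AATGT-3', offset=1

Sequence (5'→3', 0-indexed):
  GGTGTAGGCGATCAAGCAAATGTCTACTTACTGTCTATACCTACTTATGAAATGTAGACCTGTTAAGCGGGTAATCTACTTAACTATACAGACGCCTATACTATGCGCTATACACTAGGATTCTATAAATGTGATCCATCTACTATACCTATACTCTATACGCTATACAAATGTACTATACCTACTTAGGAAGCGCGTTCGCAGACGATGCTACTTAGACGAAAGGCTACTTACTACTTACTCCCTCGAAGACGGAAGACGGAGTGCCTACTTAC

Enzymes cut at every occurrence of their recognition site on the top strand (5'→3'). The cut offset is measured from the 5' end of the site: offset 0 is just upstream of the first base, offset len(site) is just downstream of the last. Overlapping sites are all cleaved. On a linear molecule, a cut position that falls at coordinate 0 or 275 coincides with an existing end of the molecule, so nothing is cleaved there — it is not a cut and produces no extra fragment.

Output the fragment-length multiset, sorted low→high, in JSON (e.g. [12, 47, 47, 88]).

[2,2,3,3,4,4,5,6,6,7,7,7,7,7,7,8,9,11,11,12,12,12,13,13,14,14,15,16,18,20]

Scan for sites:
  SqiV (CTACTTA, off=6): starts [23, 40, 75, 181, 210, 226, 233, 267] → cuts [29, 46, 81, 187, 216, 232, 239, 273]
  GruIX (AAGCG, off=1): starts [64, 190] → cuts [65, 191]
  HnxV (AGAC, off=3): starts [55, 89, 202, 216, 249, 256] → cuts [58, 92, 205, 219, 252, 259]
  RvuIII (CTATAC, off=0): starts [34, 83, 95, 107, 142, 148, 155, 162, 175] → cuts [34, 83, 95, 107, 142, 148, 155, 162, 175]
  IvoIX (AAATGT, off=1): starts [17, 49, 126, 168] → cuts [18, 50, 127, 169]

All cut coordinates (distinct, sorted): [18, 29, 34, 46, 50, 58, 65, 81, 83, 92, 95, 107, 127, 142, 148, 155, 162, 169, 175, 187, 191, 205, 216, 219, 232, 239, 252, 259, 273]

Fragment lengths:
  [0,18): 18 bp
  [18,29): 11 bp
  [29,34): 5 bp
  [34,46): 12 bp
  [46,50): 4 bp
  [50,58): 8 bp
  [58,65): 7 bp
  [65,81): 16 bp
  [81,83): 2 bp
  [83,92): 9 bp
  [92,95): 3 bp
  [95,107): 12 bp
  [107,127): 20 bp
  [127,142): 15 bp
  [142,148): 6 bp
  [148,155): 7 bp
  [155,162): 7 bp
  [162,169): 7 bp
  [169,175): 6 bp
  [175,187): 12 bp
  [187,191): 4 bp
  [191,205): 14 bp
  [205,216): 11 bp
  [216,219): 3 bp
  [219,232): 13 bp
  [232,239): 7 bp
  [239,252): 13 bp
  [252,259): 7 bp
  [259,273): 14 bp
  [273,275): 2 bp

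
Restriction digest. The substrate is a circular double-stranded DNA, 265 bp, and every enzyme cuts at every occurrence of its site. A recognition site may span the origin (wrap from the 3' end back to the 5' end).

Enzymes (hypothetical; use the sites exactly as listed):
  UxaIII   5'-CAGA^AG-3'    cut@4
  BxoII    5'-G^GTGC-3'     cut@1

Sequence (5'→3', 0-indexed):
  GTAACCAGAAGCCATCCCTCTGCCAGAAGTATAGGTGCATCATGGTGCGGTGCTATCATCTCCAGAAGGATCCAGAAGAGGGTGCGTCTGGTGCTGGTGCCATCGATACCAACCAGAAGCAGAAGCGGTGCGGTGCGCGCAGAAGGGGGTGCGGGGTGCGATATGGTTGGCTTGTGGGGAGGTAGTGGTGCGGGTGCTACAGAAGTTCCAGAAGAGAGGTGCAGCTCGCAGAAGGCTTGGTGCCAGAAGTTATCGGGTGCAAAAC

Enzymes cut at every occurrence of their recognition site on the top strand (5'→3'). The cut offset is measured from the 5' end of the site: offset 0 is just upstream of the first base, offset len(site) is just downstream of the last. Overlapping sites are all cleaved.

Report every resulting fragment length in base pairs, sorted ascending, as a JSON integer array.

[4,5,5,5,5,6,6,6,6,7,7,7,8,9,9,9,10,10,10,11,14,17,18,18,21,32]

Site scan:
  UxaIII (CAGAAG, off=4): starts [5, 23, 62, 72, 113, 119, 139, 199, 208, 228, 243] → cuts [9, 27, 66, 76, 117, 123, 143, 203, 212, 232, 247]
  BxoII (GGTGC, off=1): starts [33, 43, 48, 80, 89, 95, 126, 131, 147, 154, 186, 192, 217, 238, 255] → cuts [34, 44, 49, 81, 90, 96, 127, 132, 148, 155, 187, 193, 218, 239, 256]

Pooled cuts: [9, 27, 34, 44, 49, 66, 76, 81, 90, 96, 117, 123, 127, 132, 143, 148, 155, 187, 193, 203, 212, 218, 232, 239, 247, 256]

Fragment lengths:
  9→27: 18 bp
  27→34: 7 bp
  34→44: 10 bp
  44→49: 5 bp
  49→66: 17 bp
  66→76: 10 bp
  76→81: 5 bp
  81→90: 9 bp
  90→96: 6 bp
  96→117: 21 bp
  117→123: 6 bp
  123→127: 4 bp
  127→132: 5 bp
  132→143: 11 bp
  143→148: 5 bp
  148→155: 7 bp
  155→187: 32 bp
  187→193: 6 bp
  193→203: 10 bp
  203→212: 9 bp
  212→218: 6 bp
  218→232: 14 bp
  232→239: 7 bp
  239→247: 8 bp
  247→256: 9 bp
  256→9 (wrap): 265-256+9 = 18 bp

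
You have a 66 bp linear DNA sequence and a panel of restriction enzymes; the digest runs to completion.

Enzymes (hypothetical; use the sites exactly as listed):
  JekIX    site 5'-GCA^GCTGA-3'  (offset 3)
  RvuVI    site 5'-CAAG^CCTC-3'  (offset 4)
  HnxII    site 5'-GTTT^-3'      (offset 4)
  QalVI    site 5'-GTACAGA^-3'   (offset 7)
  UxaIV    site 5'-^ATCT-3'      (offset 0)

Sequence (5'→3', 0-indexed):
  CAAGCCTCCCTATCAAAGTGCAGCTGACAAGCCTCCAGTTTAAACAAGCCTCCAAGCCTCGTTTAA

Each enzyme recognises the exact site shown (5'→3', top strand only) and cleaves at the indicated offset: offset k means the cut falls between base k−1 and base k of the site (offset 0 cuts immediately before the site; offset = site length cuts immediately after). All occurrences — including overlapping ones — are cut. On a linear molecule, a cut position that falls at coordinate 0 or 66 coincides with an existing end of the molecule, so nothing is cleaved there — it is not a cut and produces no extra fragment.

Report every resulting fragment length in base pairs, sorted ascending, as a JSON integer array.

[2,4,7,8,8,9,10,18]

Per-enzyme occurrences:
  JekIX GCAGCTGA/3: at [19] ⇒ [22]
  RvuVI CAAGCCTC/4: at [0, 27, 44, 52] ⇒ [4, 31, 48, 56]
  HnxII GTTT/4: at [37, 60] ⇒ [41, 64]
  QalVI (GTACAGA, off=7): no sites
  UxaIV (ATCT, off=0): no sites

Pooled cuts: [4, 22, 31, 41, 48, 56, 64]

Fragment lengths:
  [0,4): 4 bp
  [4,22): 18 bp
  [22,31): 9 bp
  [31,41): 10 bp
  [41,48): 7 bp
  [48,56): 8 bp
  [56,64): 8 bp
  [64,66): 2 bp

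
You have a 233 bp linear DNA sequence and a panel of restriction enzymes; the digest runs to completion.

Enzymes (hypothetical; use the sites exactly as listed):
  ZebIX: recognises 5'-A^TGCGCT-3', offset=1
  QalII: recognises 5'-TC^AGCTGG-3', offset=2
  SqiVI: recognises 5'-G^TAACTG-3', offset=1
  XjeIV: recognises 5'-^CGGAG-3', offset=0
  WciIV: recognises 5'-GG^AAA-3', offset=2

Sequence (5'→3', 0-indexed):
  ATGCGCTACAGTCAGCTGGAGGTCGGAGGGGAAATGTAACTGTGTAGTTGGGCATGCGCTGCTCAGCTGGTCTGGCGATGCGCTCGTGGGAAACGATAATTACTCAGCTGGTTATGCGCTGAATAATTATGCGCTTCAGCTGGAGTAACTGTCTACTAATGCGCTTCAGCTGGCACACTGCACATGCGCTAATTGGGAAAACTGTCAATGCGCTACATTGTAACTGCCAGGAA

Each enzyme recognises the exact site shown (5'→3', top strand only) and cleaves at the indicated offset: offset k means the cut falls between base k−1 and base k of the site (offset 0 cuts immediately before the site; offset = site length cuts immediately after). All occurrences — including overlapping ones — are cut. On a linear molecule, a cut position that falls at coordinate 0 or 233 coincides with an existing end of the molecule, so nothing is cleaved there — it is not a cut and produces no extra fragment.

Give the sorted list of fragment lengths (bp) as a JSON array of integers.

[1,5,8,8,8,8,9,10,10,11,12,12,12,13,13,14,14,15,15,17,18]

Site scan:
  ZebIX (ATGCGCT, off=1): starts [0, 53, 77, 113, 128, 158, 183, 207] → cuts [1, 54, 78, 114, 129, 159, 184, 208]
  QalII (TCAGCTGG, off=2): starts [11, 62, 103, 135, 165] → cuts [13, 64, 105, 137, 167]
  SqiVI (GTAACTG, off=1): starts [35, 144, 219] → cuts [36, 145, 220]
  XjeIV (CGGAG, off=0): starts [23] → cuts [23]
  WciIV (GGAAA, off=2): starts [29, 88, 195] → cuts [31, 90, 197]

All cut coordinates (distinct, sorted): [1, 13, 23, 31, 36, 54, 64, 78, 90, 105, 114, 129, 137, 145, 159, 167, 184, 197, 208, 220]

Fragments:
  [0,1): 1 bp
  [1,13): 12 bp
  [13,23): 10 bp
  [23,31): 8 bp
  [31,36): 5 bp
  [36,54): 18 bp
  [54,64): 10 bp
  [64,78): 14 bp
  [78,90): 12 bp
  [90,105): 15 bp
  [105,114): 9 bp
  [114,129): 15 bp
  [129,137): 8 bp
  [137,145): 8 bp
  [145,159): 14 bp
  [159,167): 8 bp
  [167,184): 17 bp
  [184,197): 13 bp
  [197,208): 11 bp
  [208,220): 12 bp
  [220,233): 13 bp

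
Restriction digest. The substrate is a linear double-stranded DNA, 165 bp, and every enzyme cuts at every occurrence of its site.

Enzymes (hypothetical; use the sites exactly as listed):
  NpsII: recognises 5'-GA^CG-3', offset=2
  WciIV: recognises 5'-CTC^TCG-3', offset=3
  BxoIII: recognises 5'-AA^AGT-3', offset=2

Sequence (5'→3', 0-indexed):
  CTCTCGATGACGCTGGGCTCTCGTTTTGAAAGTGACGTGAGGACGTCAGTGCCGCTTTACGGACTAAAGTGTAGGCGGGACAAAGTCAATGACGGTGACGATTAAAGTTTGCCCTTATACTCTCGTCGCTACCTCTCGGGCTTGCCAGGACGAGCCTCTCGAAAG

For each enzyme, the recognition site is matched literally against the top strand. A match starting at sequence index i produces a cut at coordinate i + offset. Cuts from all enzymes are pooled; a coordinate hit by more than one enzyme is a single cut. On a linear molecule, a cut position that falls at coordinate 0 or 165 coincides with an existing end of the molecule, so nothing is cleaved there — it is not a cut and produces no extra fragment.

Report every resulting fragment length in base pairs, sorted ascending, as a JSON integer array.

[3,5,6,7,7,7,8,8,9,10,10,13,15,16,17,24]

Per-enzyme occurrences:
  NpsII GACG/2: at [8, 33, 41, 90, 96, 148] ⇒ [10, 35, 43, 92, 98, 150]
  WciIV CTCTCG/3: at [0, 17, 119, 132, 155] ⇒ [3, 20, 122, 135, 158]
  BxoIII AAAGT/2: at [28, 65, 81, 103] ⇒ [30, 67, 83, 105]

All cut coordinates (distinct, sorted): [3, 10, 20, 30, 35, 43, 67, 83, 92, 98, 105, 122, 135, 150, 158]

Fragments:
  [0,3): 3 bp
  [3,10): 7 bp
  [10,20): 10 bp
  [20,30): 10 bp
  [30,35): 5 bp
  [35,43): 8 bp
  [43,67): 24 bp
  [67,83): 16 bp
  [83,92): 9 bp
  [92,98): 6 bp
  [98,105): 7 bp
  [105,122): 17 bp
  [122,135): 13 bp
  [135,150): 15 bp
  [150,158): 8 bp
  [158,165): 7 bp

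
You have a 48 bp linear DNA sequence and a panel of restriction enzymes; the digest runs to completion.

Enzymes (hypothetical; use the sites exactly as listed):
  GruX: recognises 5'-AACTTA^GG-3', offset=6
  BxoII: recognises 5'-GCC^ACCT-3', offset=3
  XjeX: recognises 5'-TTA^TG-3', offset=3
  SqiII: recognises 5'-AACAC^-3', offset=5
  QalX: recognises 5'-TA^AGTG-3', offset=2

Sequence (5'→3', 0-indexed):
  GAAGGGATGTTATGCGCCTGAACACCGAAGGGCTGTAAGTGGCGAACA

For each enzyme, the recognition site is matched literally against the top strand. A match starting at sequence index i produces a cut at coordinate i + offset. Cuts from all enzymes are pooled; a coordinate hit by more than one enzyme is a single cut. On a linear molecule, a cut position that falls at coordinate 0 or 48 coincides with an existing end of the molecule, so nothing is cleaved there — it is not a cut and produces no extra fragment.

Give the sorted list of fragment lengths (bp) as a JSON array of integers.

[11,12,12,13]

Site scan:
  GruX (AACTTAGG, off=6): no sites
  BxoII (GCCACCT, off=3): no sites
  XjeX (TTATG, off=3): starts [9] → cuts [12]
  SqiII (AACAC, off=5): starts [20] → cuts [25]
  QalX (TAAGTG, off=2): starts [35] → cuts [37]

All cut coordinates (distinct, sorted): [12, 25, 37]

Fragment lengths:
  [0,12): 12 bp
  [12,25): 13 bp
  [25,37): 12 bp
  [37,48): 11 bp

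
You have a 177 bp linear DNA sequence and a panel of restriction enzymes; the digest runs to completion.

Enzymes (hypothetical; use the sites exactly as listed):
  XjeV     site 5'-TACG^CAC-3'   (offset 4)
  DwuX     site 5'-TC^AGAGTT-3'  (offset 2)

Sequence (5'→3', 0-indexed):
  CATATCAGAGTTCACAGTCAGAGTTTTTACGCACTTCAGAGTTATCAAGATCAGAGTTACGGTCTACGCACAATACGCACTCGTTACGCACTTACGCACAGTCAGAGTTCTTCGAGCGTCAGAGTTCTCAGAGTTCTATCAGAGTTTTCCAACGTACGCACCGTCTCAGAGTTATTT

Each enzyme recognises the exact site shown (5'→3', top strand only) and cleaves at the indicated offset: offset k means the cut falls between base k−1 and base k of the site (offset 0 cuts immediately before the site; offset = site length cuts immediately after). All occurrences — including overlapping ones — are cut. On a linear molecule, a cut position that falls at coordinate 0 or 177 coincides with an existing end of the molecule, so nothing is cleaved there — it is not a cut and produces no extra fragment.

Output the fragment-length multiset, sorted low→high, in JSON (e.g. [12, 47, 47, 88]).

Scan for sites:
  XjeV TACGCAC/4: at [27, 64, 73, 84, 92, 154] ⇒ [31, 68, 77, 88, 96, 158]
  DwuX TCAGAGTT/2: at [4, 17, 35, 50, 101, 118, 127, 138, 165] ⇒ [6, 19, 37, 52, 103, 120, 129, 140, 167]

All cut coordinates (distinct, sorted): [6, 19, 31, 37, 52, 68, 77, 88, 96, 103, 120, 129, 140, 158, 167]

Fragments:
  [0,6): 6 bp
  [6,19): 13 bp
  [19,31): 12 bp
  [31,37): 6 bp
  [37,52): 15 bp
  [52,68): 16 bp
  [68,77): 9 bp
  [77,88): 11 bp
  [88,96): 8 bp
  [96,103): 7 bp
  [103,120): 17 bp
  [120,129): 9 bp
  [129,140): 11 bp
  [140,158): 18 bp
  [158,167): 9 bp
  [167,177): 10 bp

[6,6,7,8,9,9,9,10,11,11,12,13,15,16,17,18]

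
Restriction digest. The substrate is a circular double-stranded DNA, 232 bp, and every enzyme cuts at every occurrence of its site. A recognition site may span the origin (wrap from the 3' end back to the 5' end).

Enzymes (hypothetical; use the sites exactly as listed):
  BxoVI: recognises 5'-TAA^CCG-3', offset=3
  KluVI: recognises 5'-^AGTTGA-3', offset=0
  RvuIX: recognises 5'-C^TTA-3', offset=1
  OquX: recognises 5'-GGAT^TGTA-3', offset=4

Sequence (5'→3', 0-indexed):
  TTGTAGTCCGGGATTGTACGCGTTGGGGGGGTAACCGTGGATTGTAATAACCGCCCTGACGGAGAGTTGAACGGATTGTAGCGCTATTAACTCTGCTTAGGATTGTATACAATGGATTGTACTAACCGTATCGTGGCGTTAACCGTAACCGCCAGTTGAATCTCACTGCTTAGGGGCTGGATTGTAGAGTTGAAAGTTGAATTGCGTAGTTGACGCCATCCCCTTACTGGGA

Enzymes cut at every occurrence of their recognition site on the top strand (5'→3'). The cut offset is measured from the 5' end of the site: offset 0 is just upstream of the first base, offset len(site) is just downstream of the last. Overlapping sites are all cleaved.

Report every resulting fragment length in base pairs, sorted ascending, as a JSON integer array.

Site scan:
  BxoVI (TAACCG, off=3): starts [31, 47, 122, 139, 145] → cuts [34, 50, 125, 142, 148]
  KluVI (AGTTGA, off=0): starts [64, 153, 187, 194, 207] → cuts [64, 153, 187, 194, 207]
  RvuIX (CTTA, off=1): starts [95, 168, 222] → cuts [96, 169, 223]
  OquX (GGATTGTA, off=4): starts [10, 38, 72, 99, 113, 178, 229] → cuts [1, 14, 42, 76, 103, 117, 182]

All cut coordinates (distinct, sorted): [1, 14, 34, 42, 50, 64, 76, 96, 103, 117, 125, 142, 148, 153, 169, 182, 187, 194, 207, 223]

Fragments:
  1→14: 13 bp
  14→34: 20 bp
  34→42: 8 bp
  42→50: 8 bp
  50→64: 14 bp
  64→76: 12 bp
  76→96: 20 bp
  96→103: 7 bp
  103→117: 14 bp
  117→125: 8 bp
  125→142: 17 bp
  142→148: 6 bp
  148→153: 5 bp
  153→169: 16 bp
  169→182: 13 bp
  182→187: 5 bp
  187→194: 7 bp
  194→207: 13 bp
  207→223: 16 bp
  223→1 (wrap): 232-223+1 = 10 bp

[5,5,6,7,7,8,8,8,10,12,13,13,13,14,14,16,16,17,20,20]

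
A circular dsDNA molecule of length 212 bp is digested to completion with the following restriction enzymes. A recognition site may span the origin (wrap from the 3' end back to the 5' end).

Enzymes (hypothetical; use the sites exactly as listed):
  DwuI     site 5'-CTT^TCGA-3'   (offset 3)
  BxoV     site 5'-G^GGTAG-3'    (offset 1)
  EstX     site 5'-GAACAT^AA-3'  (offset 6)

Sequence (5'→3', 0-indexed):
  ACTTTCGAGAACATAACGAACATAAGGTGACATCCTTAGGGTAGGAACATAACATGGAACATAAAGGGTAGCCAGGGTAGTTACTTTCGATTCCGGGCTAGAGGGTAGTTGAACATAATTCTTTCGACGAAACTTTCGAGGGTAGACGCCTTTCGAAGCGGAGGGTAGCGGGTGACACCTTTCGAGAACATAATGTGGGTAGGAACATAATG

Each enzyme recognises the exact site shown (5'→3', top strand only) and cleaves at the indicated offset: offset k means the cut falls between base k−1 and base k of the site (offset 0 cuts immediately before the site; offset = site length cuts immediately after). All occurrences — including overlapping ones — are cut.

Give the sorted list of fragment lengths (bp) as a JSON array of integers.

Scan for sites:
  DwuI (CTTTCGA, off=3): starts [1, 83, 120, 132, 149, 178] → cuts [4, 86, 123, 135, 152, 181]
  BxoV (GGGTAG, off=1): starts [38, 65, 74, 102, 139, 162, 196] → cuts [39, 66, 75, 103, 140, 163, 197]
  EstX (GAACATAA, off=6): starts [8, 17, 44, 56, 110, 185, 202] → cuts [14, 23, 50, 62, 116, 191, 208]

Pooled cuts: [4, 14, 23, 39, 50, 62, 66, 75, 86, 103, 116, 123, 135, 140, 152, 163, 181, 191, 197, 208]

Fragments:
  4→14: 10 bp
  14→23: 9 bp
  23→39: 16 bp
  39→50: 11 bp
  50→62: 12 bp
  62→66: 4 bp
  66→75: 9 bp
  75→86: 11 bp
  86→103: 17 bp
  103→116: 13 bp
  116→123: 7 bp
  123→135: 12 bp
  135→140: 5 bp
  140→152: 12 bp
  152→163: 11 bp
  163→181: 18 bp
  181→191: 10 bp
  191→197: 6 bp
  197→208: 11 bp
  208→4 (wrap): 212-208+4 = 8 bp

[4,5,6,7,8,9,9,10,10,11,11,11,11,12,12,12,13,16,17,18]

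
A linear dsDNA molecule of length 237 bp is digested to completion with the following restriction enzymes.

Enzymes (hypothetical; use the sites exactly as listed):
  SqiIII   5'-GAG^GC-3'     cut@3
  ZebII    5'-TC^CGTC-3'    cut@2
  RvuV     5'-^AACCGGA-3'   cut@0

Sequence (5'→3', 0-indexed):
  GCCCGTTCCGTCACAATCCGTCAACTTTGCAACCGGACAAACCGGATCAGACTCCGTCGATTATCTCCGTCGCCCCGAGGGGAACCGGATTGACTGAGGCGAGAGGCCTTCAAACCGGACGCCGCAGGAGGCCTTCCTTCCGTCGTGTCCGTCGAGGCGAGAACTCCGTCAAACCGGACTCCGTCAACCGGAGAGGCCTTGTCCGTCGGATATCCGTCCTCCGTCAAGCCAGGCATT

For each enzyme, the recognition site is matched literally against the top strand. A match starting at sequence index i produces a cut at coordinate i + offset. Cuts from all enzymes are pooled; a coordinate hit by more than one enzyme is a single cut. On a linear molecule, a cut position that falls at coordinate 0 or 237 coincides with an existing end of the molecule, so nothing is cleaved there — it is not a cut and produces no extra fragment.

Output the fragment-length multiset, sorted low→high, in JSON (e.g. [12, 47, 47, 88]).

[4,5,7,7,7,7,8,8,9,9,10,10,10,10,10,11,12,13,15,15,16,16,18]

Scan for sites:
  SqiIII GAGGC/3: at [95, 102, 127, 153, 192] ⇒ [98, 105, 130, 156, 195]
  ZebII TCCGTC/2: at [6, 16, 52, 65, 138, 147, 164, 179, 201, 212, 219] ⇒ [8, 18, 54, 67, 140, 149, 166, 181, 203, 214, 221]
  RvuV AACCGGA/0: at [30, 39, 82, 112, 171, 185] ⇒ [30, 39, 82, 112, 171, 185]

Pooled cuts: [8, 18, 30, 39, 54, 67, 82, 98, 105, 112, 130, 140, 149, 156, 166, 171, 181, 185, 195, 203, 214, 221]

Fragments:
  [0,8): 8 bp
  [8,18): 10 bp
  [18,30): 12 bp
  [30,39): 9 bp
  [39,54): 15 bp
  [54,67): 13 bp
  [67,82): 15 bp
  [82,98): 16 bp
  [98,105): 7 bp
  [105,112): 7 bp
  [112,130): 18 bp
  [130,140): 10 bp
  [140,149): 9 bp
  [149,156): 7 bp
  [156,166): 10 bp
  [166,171): 5 bp
  [171,181): 10 bp
  [181,185): 4 bp
  [185,195): 10 bp
  [195,203): 8 bp
  [203,214): 11 bp
  [214,221): 7 bp
  [221,237): 16 bp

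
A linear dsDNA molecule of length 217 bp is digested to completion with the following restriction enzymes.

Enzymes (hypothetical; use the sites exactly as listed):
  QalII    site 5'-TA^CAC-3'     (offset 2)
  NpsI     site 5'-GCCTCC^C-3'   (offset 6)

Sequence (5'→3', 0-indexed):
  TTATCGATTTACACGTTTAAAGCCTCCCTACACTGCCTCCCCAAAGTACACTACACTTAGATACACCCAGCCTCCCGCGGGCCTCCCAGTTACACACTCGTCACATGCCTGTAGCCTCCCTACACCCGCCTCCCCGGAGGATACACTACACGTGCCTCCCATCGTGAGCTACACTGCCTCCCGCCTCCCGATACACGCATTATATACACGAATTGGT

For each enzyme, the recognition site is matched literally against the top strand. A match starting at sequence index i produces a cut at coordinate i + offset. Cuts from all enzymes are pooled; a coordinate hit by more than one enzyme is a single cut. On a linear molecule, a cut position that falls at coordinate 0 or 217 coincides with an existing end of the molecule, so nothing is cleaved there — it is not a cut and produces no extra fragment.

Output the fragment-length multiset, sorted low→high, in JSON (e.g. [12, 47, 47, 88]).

[3,3,5,5,5,6,7,8,10,10,10,10,11,11,11,11,11,12,12,13,16,27]

Site scan:
  QalII TACAC/2: at [9, 28, 46, 51, 61, 90, 120, 141, 146, 169, 191, 204] ⇒ [11, 30, 48, 53, 63, 92, 122, 143, 148, 171, 193, 206]
  NpsI GCCTCCC/6: at [21, 34, 69, 80, 113, 127, 153, 175, 182] ⇒ [27, 40, 75, 86, 119, 133, 159, 181, 188]

Pooled cuts: [11, 27, 30, 40, 48, 53, 63, 75, 86, 92, 119, 122, 133, 143, 148, 159, 171, 181, 188, 193, 206]

Fragments:
  [0,11): 11 bp
  [11,27): 16 bp
  [27,30): 3 bp
  [30,40): 10 bp
  [40,48): 8 bp
  [48,53): 5 bp
  [53,63): 10 bp
  [63,75): 12 bp
  [75,86): 11 bp
  [86,92): 6 bp
  [92,119): 27 bp
  [119,122): 3 bp
  [122,133): 11 bp
  [133,143): 10 bp
  [143,148): 5 bp
  [148,159): 11 bp
  [159,171): 12 bp
  [171,181): 10 bp
  [181,188): 7 bp
  [188,193): 5 bp
  [193,206): 13 bp
  [206,217): 11 bp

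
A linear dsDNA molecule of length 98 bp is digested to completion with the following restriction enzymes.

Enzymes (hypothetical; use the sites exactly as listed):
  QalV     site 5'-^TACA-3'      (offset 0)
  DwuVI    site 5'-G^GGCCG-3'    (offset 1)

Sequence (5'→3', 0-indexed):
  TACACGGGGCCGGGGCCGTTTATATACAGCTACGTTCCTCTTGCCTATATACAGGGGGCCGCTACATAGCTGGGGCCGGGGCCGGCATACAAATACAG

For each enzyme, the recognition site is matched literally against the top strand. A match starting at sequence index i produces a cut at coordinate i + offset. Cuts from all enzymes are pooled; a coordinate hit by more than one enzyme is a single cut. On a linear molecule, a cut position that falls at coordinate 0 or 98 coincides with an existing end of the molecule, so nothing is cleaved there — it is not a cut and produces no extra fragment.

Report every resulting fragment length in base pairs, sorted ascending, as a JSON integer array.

[5,6,6,6,6,7,7,8,11,11,25]

Site scan:
  QalV TACA/0: at [0, 24, 49, 62, 87, 93] ⇒ [24, 49, 62, 87, 93] (position 0 is a terminus of the linear molecule — no cut)
  DwuVI GGGCCG/1: at [6, 12, 55, 72, 78] ⇒ [7, 13, 56, 73, 79]

Pooled cuts: [7, 13, 24, 49, 56, 62, 73, 79, 87, 93]

Fragments:
  [0,7): 7 bp
  [7,13): 6 bp
  [13,24): 11 bp
  [24,49): 25 bp
  [49,56): 7 bp
  [56,62): 6 bp
  [62,73): 11 bp
  [73,79): 6 bp
  [79,87): 8 bp
  [87,93): 6 bp
  [93,98): 5 bp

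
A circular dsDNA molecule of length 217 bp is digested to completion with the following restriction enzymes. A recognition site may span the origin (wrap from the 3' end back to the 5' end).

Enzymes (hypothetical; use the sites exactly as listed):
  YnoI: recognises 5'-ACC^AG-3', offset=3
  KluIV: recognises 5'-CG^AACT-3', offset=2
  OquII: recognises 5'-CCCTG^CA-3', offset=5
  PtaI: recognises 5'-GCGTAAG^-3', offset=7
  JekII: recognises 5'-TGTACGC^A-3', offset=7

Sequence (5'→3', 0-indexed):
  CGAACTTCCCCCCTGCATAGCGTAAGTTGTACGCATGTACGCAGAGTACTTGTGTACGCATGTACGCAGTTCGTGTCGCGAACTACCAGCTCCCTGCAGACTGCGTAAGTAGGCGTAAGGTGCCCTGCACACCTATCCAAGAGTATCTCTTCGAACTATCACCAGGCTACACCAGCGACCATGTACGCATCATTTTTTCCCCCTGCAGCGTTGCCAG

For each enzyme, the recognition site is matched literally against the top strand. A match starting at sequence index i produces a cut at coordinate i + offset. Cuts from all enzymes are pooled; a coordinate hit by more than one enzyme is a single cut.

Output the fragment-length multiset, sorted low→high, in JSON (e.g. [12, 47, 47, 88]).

Per-enzyme occurrences:
  YnoI (ACCAG, off=3): starts [84, 160, 170] → cuts [87, 163, 173]
  KluIV (CGAACT, off=2): starts [0, 78, 151] → cuts [2, 80, 153]
  OquII (CCCTGCA, off=5): starts [10, 91, 122, 200] → cuts [15, 96, 127, 205]
  PtaI (GCGTAAG, off=7): starts [19, 102, 112] → cuts [26, 109, 119]
  JekII (TGTACGCA, off=7): starts [27, 35, 52, 60, 181] → cuts [34, 42, 59, 67, 188]

Pooled cuts: [2, 15, 26, 34, 42, 59, 67, 80, 87, 96, 109, 119, 127, 153, 163, 173, 188, 205]

Fragment lengths:
  2→15: 13 bp
  15→26: 11 bp
  26→34: 8 bp
  34→42: 8 bp
  42→59: 17 bp
  59→67: 8 bp
  67→80: 13 bp
  80→87: 7 bp
  87→96: 9 bp
  96→109: 13 bp
  109→119: 10 bp
  119→127: 8 bp
  127→153: 26 bp
  153→163: 10 bp
  163→173: 10 bp
  173→188: 15 bp
  188→205: 17 bp
  205→2 (wrap): 217-205+2 = 14 bp

[7,8,8,8,8,9,10,10,10,11,13,13,13,14,15,17,17,26]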